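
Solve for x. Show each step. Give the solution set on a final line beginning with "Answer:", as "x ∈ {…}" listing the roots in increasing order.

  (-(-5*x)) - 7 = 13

Step 1. [(-(-5*x)) - 7 = 13] peel the -7: add 7 from each side, so sub: -(-5*x) = 20.
Step 2. [-(-5*x) = 20] LHS negated; negate both sides. So neg: -5*x = -20.
Step 3. [-5*x = -20] LHS = -5·(…); ÷-5 both sides ⇒ div: x = 4.

Answer: x ∈ {4}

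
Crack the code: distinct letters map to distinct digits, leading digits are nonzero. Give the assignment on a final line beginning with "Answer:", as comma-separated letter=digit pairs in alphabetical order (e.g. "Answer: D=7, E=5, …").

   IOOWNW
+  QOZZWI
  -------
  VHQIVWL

Step 1. [col 1: W + I ≡ L (mod 10)] column 1 (W + I ≡ L (mod 10), carry-in 0) doesn't pin I yet; pick I=6 and continue, so I=6.
Step 2. [V] the sum has 7 digits but both addends have 6; that extra leading digit V is the final carry, namely 1 ⇒ V=1.
Step 3. [col 1: W + I ≡ L (mod 10)] column 1 (W + I ≡ L (mod 10), carry-in 0) doesn't pin L yet; pick L=9 and continue. So L=9.
Step 4. [col 1: W + I ≡ L (mod 10)] in column 1 we have W+I≡L with carry-in 0; given I=6, L=9 and digits 1,6,9 already taken and all letters distinct, that pins W to 3, so W=3.
Step 5. [col 2: N + W ≡ W (mod 10)] from column 2 (W=3, carry-in 0, digits 1,3,6,9 already taken and all letters distinct): N must equal 0, so N=0.
Step 6. [col 3: W + Z ≡ V (mod 10)] from column 3 (W=3, V=1, carry-in 0, digits 0,1,3,6,9 already taken and all letters distinct): Z must equal 8, so Z=8.
Step 7. [col 4: O + Z ≡ I (mod 10)] column 4: given Z=8, I=6, carry-in 1, and digits 0,1,3,6,8,9 already taken and all letters distinct, O+Z≡I (mod 10) forces O=7 ⇒ O=7.
Step 8. [col 5: O + O ≡ Q (mod 10)] column 5: given O=7, carry-in 1, and digits 0,1,3,6,7,8,9 already taken and all letters distinct, O+O≡Q (mod 10) forces Q=5, so Q=5.
Step 9. [col 6: I + Q ≡ H (mod 10)] column 6: given I=6, Q=5, carry-in 1, and digits 0,1,3,5,6,7,8,9 already taken and all letters distinct, I+Q≡H (mod 10) forces H=2. So H=2.

Answer: H=2, I=6, L=9, N=0, O=7, Q=5, V=1, W=3, Z=8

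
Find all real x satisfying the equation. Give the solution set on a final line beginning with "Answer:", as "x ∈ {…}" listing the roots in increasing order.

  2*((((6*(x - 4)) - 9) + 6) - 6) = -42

Step 1. [2*((((6*(x - 4)) - 9) + 6) - 6) = -42] LHS = 2·(…); ÷2 both sides ⇒ div: (((6*(x - 4)) - 9) + 6) - 6 = -21.
Step 2. [(((6*(x - 4)) - 9) + 6) - 6 = -21] add 6: x sits inside (… - 6). So sub: ((6*(x - 4)) - 9) + 6 = -15.
Step 3. [((6*(x - 4)) - 9) + 6 = -15] 6 comes off first (subtract 6). So sub: (6*(x - 4)) - 9 = -21.
Step 4. [(6*(x - 4)) - 9 = -21] 9 comes off first (add 9). So sub: 6*(x - 4) = -12.
Step 5. [6*(x - 4) = -12] leading coefficient 6: divide by 6. So div: x - 4 = -2.
Step 6. [x - 4 = -2] peel the -4: add 4 from each side, so sub: x = 2.

Answer: x ∈ {2}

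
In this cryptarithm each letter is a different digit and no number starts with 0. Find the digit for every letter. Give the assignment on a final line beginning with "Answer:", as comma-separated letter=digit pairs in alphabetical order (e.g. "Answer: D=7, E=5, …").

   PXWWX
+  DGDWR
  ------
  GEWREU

Step 1. [G] the sum has 6 digits but both addends have 5; that extra leading digit G is the final carry, namely 1 ⇒ G=1.
Step 2. [col 1: X + R ≡ U (mod 10)] no forcing yet in column 1 (carry-in 0); U=7 is free and consistent — try it. So U=7.
Step 3. [col 1: X + R ≡ U (mod 10)] several values work for X in column 1 (X + R ≡ U (mod 10), carry-in 0); try X=3, so X=3.
Step 4. [col 1: X + R ≡ U (mod 10)] column 1: given X=3, U=7, carry-in 0, and digits 1,3,7 already taken and all letters distinct, X+R≡U (mod 10) forces R=4 ⇒ R=4.
Step 5. [col 2: W + W ≡ E (mod 10)] no forcing yet in column 2 (carry-in 0); E=0 is free and consistent — try it, so E=0.
Step 6. [col 2: W + W ≡ E (mod 10)] in column 2 we have W+W≡E with carry-in 0; given E=0 and digits 0,1,3,4,7 already taken and all letters distinct, that pins W to 5. So W=5.
Step 7. [col 3: W + D ≡ R (mod 10)] column 3: given W=5, R=4, carry-in 1, and digits 0,1,3,4,5,7 already taken and all letters distinct, W+D≡R (mod 10) forces D=8. So D=8.
Step 8. [col 5: P + D ≡ E (mod 10)] column 5 reads P+D+carry(0)=E with D=8, E=0; with digits 0,1,3,4,5,7,8 already taken and all letters distinct, the only value for P is 2, so P=2.

Answer: D=8, E=0, G=1, P=2, R=4, U=7, W=5, X=3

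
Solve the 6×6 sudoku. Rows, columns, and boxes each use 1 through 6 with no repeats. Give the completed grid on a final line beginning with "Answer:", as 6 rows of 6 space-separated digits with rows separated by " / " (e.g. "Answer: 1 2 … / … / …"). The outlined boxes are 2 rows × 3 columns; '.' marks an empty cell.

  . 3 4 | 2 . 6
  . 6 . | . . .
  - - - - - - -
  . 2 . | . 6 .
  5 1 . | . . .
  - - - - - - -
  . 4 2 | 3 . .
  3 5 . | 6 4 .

Step 1. [r1c5∈{1,5}] across row 1, 5 lands solely at r1c5, so r1c5=5.
Step 2. [r4c4∈{4}] r4c4 is down to just 4 ⇒ r4c4=4.
Step 3. [r2c4∈{1}] nothing but 1 survives at r2c4. So r2c4=1.
Step 4. [r3c6∈{1,3,5}] 1 has one home in row 3: r3c6, so r3c6=1.
Step 5. [r2c5∈{3}] nothing but 3 survives at r2c5, so r2c5=3.
Step 6. [r4c6∈{2,3}] across col 6, 3 lands solely at r4c6, so r4c6=3.
Step 7. [r6c3∈{1}] r6c3 has the single candidate 1 ⇒ r6c3=1.
Step 8. [r5c6∈{5}] r5c6 has the single candidate 5. So r5c6=5.
Step 9. [r5c5∈{1}] r5c5's peers cover all but 1 ⇒ r5c5=1.
Step 10. [r2c1∈{2}] r2c1 has the single candidate 2 ⇒ r2c1=2.
Step 11. [r1c1∈{1}] r1c1 is down to just 1, so r1c1=1.
Step 12. [r2c3∈{5}] r2c3's peers cover all but 5, so r2c3=5.
Step 13. [r3c3∈{3}] r3c3 is down to just 3, so r3c3=3.
Step 14. [r2c6∈{4}] r2c6 has the single candidate 4, so r2c6=4.
Step 15. [r4c3∈{6}] nothing but 6 survives at r4c3 ⇒ r4c3=6.
Step 16. [r3c4∈{5}] r3c4 is down to just 5 ⇒ r3c4=5.
Step 17. [r4c5∈{2}] r4c5 has the single candidate 2 ⇒ r4c5=2.
Step 18. [r3c1∈{4}] only 4 remains possible at r3c1. So r3c1=4.
Step 19. [r5c1∈{6}] r5c1 is down to just 6. So r5c1=6.
Step 20. [r6c6∈{2}] r6c6 is down to just 2 ⇒ r6c6=2.

Answer: 1 3 4 2 5 6 / 2 6 5 1 3 4 / 4 2 3 5 6 1 / 5 1 6 4 2 3 / 6 4 2 3 1 5 / 3 5 1 6 4 2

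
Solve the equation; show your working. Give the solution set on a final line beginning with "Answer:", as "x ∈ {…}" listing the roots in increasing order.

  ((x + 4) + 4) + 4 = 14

Step 1. [((x + 4) + 4) + 4 = 14] peel the +4: subtract 4 from each side. So sub: (x + 4) + 4 = 10.
Step 2. [(x + 4) + 4 = 10] +4 is outermost — subtract 4 both sides, so sub: x + 4 = 6.
Step 3. [x + 4 = 6] 4 comes off first (subtract 4) ⇒ sub: x = 2.

Answer: x ∈ {2}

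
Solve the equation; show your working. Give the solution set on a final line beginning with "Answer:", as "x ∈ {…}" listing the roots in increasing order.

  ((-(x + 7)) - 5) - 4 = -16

Step 1. [((-(x + 7)) - 5) - 4 = -16] the outer -4 inverts by adding 4 ⇒ sub: (-(x + 7)) - 5 = -12.
Step 2. [(-(x + 7)) - 5 = -12] add 5: x sits inside (… - 5). So sub: -(x + 7) = -7.
Step 3. [-(x + 7) = -7] LHS negated; negate both sides ⇒ neg: x + 7 = 7.
Step 4. [x + 7 = 7] the outer +7 inverts by subtracting 7 ⇒ sub: x = 0.

Answer: x ∈ {0}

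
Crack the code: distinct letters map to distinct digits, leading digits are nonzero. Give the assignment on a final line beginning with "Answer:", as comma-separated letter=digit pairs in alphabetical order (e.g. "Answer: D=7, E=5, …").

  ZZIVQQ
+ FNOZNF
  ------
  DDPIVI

Step 1. [col 1: Q + F ≡ I (mod 10)] several values work for I in column 1 (Q + F ≡ I (mod 10), carry-in 0); try I=8 ⇒ I=8.
Step 2. [col 1: Q + F ≡ I (mod 10)] no forcing yet in column 1 (carry-in 0); F=5 is free and consistent — try it. So F=5.
Step 3. [col 1: Q + F ≡ I (mod 10)] in column 1 we have Q+F≡I with carry-in 0; given F=5, I=8 and digits 5,8 already taken and all letters distinct, that pins Q to 3 ⇒ Q=3.
Step 4. [col 2: Q + N ≡ V (mod 10)] column 2 (Q + N ≡ V (mod 10), carry-in 0) doesn't pin V yet; pick V=7 and continue, so V=7.
Step 5. [col 2: Q + N ≡ V (mod 10)] in column 2 we have Q+N≡V with carry-in 0; given Q=3, V=7 and digits 3,5,7,8 already taken and all letters distinct, that pins N to 4, so N=4.
Step 6. [col 3: V + Z ≡ I (mod 10)] in column 3 we have V+Z≡I with carry-in 0; given V=7, I=8 and digits 3,4,5,7,8 already taken and all letters distinct, that pins Z to 1, so Z=1.
Step 7. [col 4: I + O ≡ P (mod 10)] column 4 reads I+O+carry(0)=P with I=8; with digits 1,3,4,5,7,8 already taken and all letters distinct, the only value for O is 2 ⇒ O=2.
Step 8. [col 4: I + O ≡ P (mod 10)] from column 4 (I=8, O=2, carry-in 0, digits 1,2,3,4,5,7,8 already taken and all letters distinct): P must equal 0, so P=0.
Step 9. [col 5: Z + N ≡ D (mod 10)] from column 5 (Z=1, N=4, carry-in 1, digits 0,1,2,3,4,5,7,8 already taken and all letters distinct): D must equal 6, so D=6.

Answer: D=6, F=5, I=8, N=4, O=2, P=0, Q=3, V=7, Z=1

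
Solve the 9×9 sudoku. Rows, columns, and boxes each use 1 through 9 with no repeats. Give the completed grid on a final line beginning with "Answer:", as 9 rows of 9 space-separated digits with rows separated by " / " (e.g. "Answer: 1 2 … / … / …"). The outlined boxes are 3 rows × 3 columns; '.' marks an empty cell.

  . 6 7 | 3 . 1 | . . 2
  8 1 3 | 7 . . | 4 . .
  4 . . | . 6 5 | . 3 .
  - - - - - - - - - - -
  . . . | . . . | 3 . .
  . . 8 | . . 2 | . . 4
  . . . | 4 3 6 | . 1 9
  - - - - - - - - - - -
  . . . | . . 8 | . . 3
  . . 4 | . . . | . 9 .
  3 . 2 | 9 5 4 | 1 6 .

Step 1. [r6c3∈{5}] only 5 remains possible at r6c3. So r6c3=5.
Step 2. [r6c7∈{2,7,8}] row 6 places 8 nowhere but r6c7, so r6c7=8.
Step 3. [r2c8∈{5}] r2c8 is down to just 5. So r2c8=5.
Step 4. [r5c8∈{7}] only 7 remains possible at r5c8. So r5c8=7.
Step 5. [r3c3∈{9}] r3c3 is down to just 9. So r3c3=9.
Step 6. [r2c5∈{2,9}] 2 has one home in row 2: r2c5. So r2c5=2.
Step 7. [r3c7∈{7}] only 7 remains possible at r3c7 ⇒ r3c7=7.
Step 8. [r3c4∈{8}] r3c4's peers cover all but 8, so r3c4=8.
Step 9. [r5c7∈{5,6}] col 7 places 6 nowhere but r5c7 ⇒ r5c7=6.
Step 10. [r4c8∈{2}] r4c8 is down to just 2, so r4c8=2.
Step 11. [r4c5∈{1,7,8,9}] 8 has one home in row 4: r4c5, so r4c5=8.
Step 12. [r4c6∈{7,9}] box 5 places 7 nowhere but r4c6, so r4c6=7.
Step 13. [r5c5∈{1,9}] r5c5 is the only open cell in box 5 admitting 9, so r5c5=9.
Step 14. [r5c1∈{1}] r5c1's peers cover all but 1 ⇒ r5c1=1.
Step 15. [r7c3∈{1,6}] col 3 places 1 nowhere but r7c3 ⇒ r7c3=1.
Step 16. [r7c5∈{7}] nothing but 7 survives at r7c5 ⇒ r7c5=7.
Step 17. [r6c1∈{2,7}] col 1 places 2 nowhere but r6c1 ⇒ r6c1=2.
Step 18. [r8c1∈{5,6,7}] 7 has one home in col 1: r8c1 ⇒ r8c1=7.
Step 19. [r7c1∈{5,6,9}] 6 has one home in box 7: r7c1. So r7c1=6.
Step 20. [r4c4∈{1,5}] row 4 places 1 nowhere but r4c4, so r4c4=1.
Step 21. [r7c4∈{2}] r7c4 has the single candidate 2, so r7c4=2.
Step 22. [r7c7∈{5}] r7c7 is down to just 5. So r7c7=5.
Step 23. [r8c9∈{8}] r8c9 has the single candidate 8 ⇒ r8c9=8.
Step 24. [r7c2∈{9}] nothing but 9 survives at r7c2. So r7c2=9.
Step 25. [r8c7∈{2}] r8c7 is down to just 2, so r8c7=2.
Step 26. [r1c1∈{5}] only 5 remains possible at r1c1 ⇒ r1c1=5.
Step 27. [r9c9∈{7}] nothing but 7 survives at r9c9. So r9c9=7.
Step 28. [r4c3∈{6}] nothing but 6 survives at r4c3. So r4c3=6.
Step 29. [r4c9∈{5}] r4c9 is down to just 5, so r4c9=5.
Step 30. [r4c2∈{4}] r4c2 has the single candidate 4. So r4c2=4.
Step 31. [r5c4∈{5}] r5c4 is down to just 5 ⇒ r5c4=5.
Step 32. [r8c5∈{1}] r8c5 has the single candidate 1. So r8c5=1.
Step 33. [r5c2∈{3}] r5c2 is down to just 3. So r5c2=3.
Step 34. [r2c6∈{9}] r2c6 is down to just 9, so r2c6=9.
Step 35. [r7c8∈{4}] nothing but 4 survives at r7c8 ⇒ r7c8=4.
Step 36. [r3c9∈{1}] r3c9's peers cover all but 1, so r3c9=1.
Step 37. [r1c7∈{9}] r1c7 has the single candidate 9, so r1c7=9.
Step 38. [r1c5∈{4}] r1c5's peers cover all but 4. So r1c5=4.
Step 39. [r6c2∈{7}] nothing but 7 survives at r6c2. So r6c2=7.
Step 40. [r8c6∈{3}] r8c6 is down to just 3. So r8c6=3.
Step 41. [r9c2∈{8}] r9c2 has the single candidate 8 ⇒ r9c2=8.
Step 42. [r4c1∈{9}] nothing but 9 survives at r4c1. So r4c1=9.
Step 43. [r8c2∈{5}] nothing but 5 survives at r8c2, so r8c2=5.
Step 44. [r3c2∈{2}] only 2 remains possible at r3c2, so r3c2=2.
Step 45. [r2c9∈{6}] r2c9 is down to just 6, so r2c9=6.
Step 46. [r1c8∈{8}] only 8 remains possible at r1c8, so r1c8=8.
Step 47. [r8c4∈{6}] nothing but 6 survives at r8c4 ⇒ r8c4=6.

Answer: 5 6 7 3 4 1 9 8 2 / 8 1 3 7 2 9 4 5 6 / 4 2 9 8 6 5 7 3 1 / 9 4 6 1 8 7 3 2 5 / 1 3 8 5 9 2 6 7 4 / 2 7 5 4 3 6 8 1 9 / 6 9 1 2 7 8 5 4 3 / 7 5 4 6 1 3 2 9 8 / 3 8 2 9 5 4 1 6 7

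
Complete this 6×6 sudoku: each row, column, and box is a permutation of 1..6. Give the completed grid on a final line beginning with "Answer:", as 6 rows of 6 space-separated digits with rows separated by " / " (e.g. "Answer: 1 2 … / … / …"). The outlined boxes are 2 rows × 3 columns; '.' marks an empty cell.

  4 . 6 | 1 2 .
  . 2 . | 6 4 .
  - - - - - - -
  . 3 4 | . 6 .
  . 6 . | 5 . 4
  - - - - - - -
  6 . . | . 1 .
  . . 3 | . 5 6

Step 1. [r3c4∈{2}] only 2 remains possible at r3c4. So r3c4=2.
Step 2. [r1c2∈{5}] only 5 remains possible at r1c2 ⇒ r1c2=5.
Step 3. [r6c1∈{1,2}] across row 6, 2 lands solely at r6c1 ⇒ r6c1=2.
Step 4. [r4c1∈{1}] nothing but 1 survives at r4c1, so r4c1=1.
Step 5. [r5c2∈{4}] r5c2 has the single candidate 4 ⇒ r5c2=4.
Step 6. [r1c6∈{3}] r1c6 is down to just 3 ⇒ r1c6=3.
Step 7. [r2c1∈{3}] r2c1's peers cover all but 3, so r2c1=3.
Step 8. [r5c3∈{5}] r5c3's peers cover all but 5, so r5c3=5.
Step 9. [r2c6∈{5}] r2c6's peers cover all but 5 ⇒ r2c6=5.
Step 10. [r4c3∈{2}] r4c3 has the single candidate 2, so r4c3=2.
Step 11. [r5c4∈{3}] nothing but 3 survives at r5c4. So r5c4=3.
Step 12. [r4c5∈{3}] nothing but 3 survives at r4c5, so r4c5=3.
Step 13. [r3c1∈{5}] r3c1 is down to just 5, so r3c1=5.
Step 14. [r5c6∈{2}] r5c6 has the single candidate 2 ⇒ r5c6=2.
Step 15. [r6c2∈{1}] nothing but 1 survives at r6c2 ⇒ r6c2=1.
Step 16. [r2c3∈{1}] only 1 remains possible at r2c3 ⇒ r2c3=1.
Step 17. [r3c6∈{1}] r3c6 is down to just 1. So r3c6=1.
Step 18. [r6c4∈{4}] nothing but 4 survives at r6c4, so r6c4=4.

Answer: 4 5 6 1 2 3 / 3 2 1 6 4 5 / 5 3 4 2 6 1 / 1 6 2 5 3 4 / 6 4 5 3 1 2 / 2 1 3 4 5 6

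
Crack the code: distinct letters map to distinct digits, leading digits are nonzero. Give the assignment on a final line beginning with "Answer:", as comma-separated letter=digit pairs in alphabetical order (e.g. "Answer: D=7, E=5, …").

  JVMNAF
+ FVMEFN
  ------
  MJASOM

Step 1. [col 1: F + N ≡ M (mod 10)] M=6 is one option consistent with column 1 (F + N ≡ M (mod 10), carry-in 0) — take it. So M=6.
Step 2. [col 1: F + N ≡ M (mod 10)] column 1 (F + N ≡ M (mod 10), carry-in 0) doesn't pin N yet; pick N=2 and continue. So N=2.
Step 3. [col 1: F + N ≡ M (mod 10)] column 1 reads F+N+carry(0)=M with N=2, M=6; with digits 2,6 already taken and all letters distinct, the only value for F is 4 ⇒ F=4.
Step 4. [col 2: A + F ≡ O (mod 10)] O=7 is one option consistent with column 2 (A + F ≡ O (mod 10), carry-in 0) — take it. So O=7.
Step 5. [col 2: A + F ≡ O (mod 10)] column 2 reads A+F+carry(0)=O with F=4, O=7; with digits 2,4,6,7 already taken and all letters distinct, the only value for A is 3. So A=3.
Step 6. [col 3: N + E ≡ S (mod 10)] no forcing yet in column 3 (carry-in 0); S=0 is free and consistent — try it, so S=0.
Step 7. [col 3: N + E ≡ S (mod 10)] from column 3 (N=2, S=0, carry-in 0, digits 0,2,3,4,6,7 already taken and all letters distinct): E must equal 8 ⇒ E=8.
Step 8. [col 5: V + V ≡ J (mod 10)] column 5 reads V+V+carry(1)=J with nothing yet; with digits 0,2,3,4,6,7,8 already taken and all letters distinct, the only value for V is 5 ⇒ V=5.
Step 9. [col 5: V + V ≡ J (mod 10)] in column 5 we have V+V≡J with carry-in 1; given V=5 and digits 0,2,3,4,5,6,7,8 already taken and all letters distinct, that pins J to 1, so J=1.

Answer: A=3, E=8, F=4, J=1, M=6, N=2, O=7, S=0, V=5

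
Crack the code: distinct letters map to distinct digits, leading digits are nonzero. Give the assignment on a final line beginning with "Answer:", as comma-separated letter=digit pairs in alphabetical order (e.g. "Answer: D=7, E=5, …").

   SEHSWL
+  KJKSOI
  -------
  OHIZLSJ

Step 1. [col 1: L + I ≡ J (mod 10)] L=2 is one option consistent with column 1 (L + I ≡ J (mod 10), carry-in 0) — take it, so L=2.
Step 2. [O] the sum has 7 digits but both addends have 6; that extra leading digit O is the final carry, namely 1 ⇒ O=1.
Step 3. [col 1: L + I ≡ J (mod 10)] several values work for I in column 1 (L + I ≡ J (mod 10), carry-in 0); try I=7. So I=7.
Step 4. [col 1: L + I ≡ J (mod 10)] column 1 reads L+I+carry(0)=J with L=2, I=7; with digits 1,2,7 already taken and all letters distinct, the only value for J is 9 ⇒ J=9.
Step 5. [col 2: W + O ≡ S (mod 10)] column 2 (W + O ≡ S (mod 10), carry-in 0) doesn't pin W yet; pick W=5 and continue ⇒ W=5.
Step 6. [col 2: W + O ≡ S (mod 10)] column 2: given W=5, O=1, carry-in 0, and digits 1,2,5,7,9 already taken and all letters distinct, W+O≡S (mod 10) forces S=6. So S=6.
Step 7. [col 4: H + K ≡ Z (mod 10)] Z=4 is one option consistent with column 4 (H + K ≡ Z (mod 10), carry-in 1) — take it. So Z=4.
Step 8. [col 4: H + K ≡ Z (mod 10)] column 4 (H + K ≡ Z (mod 10), carry-in 1) doesn't pin K yet; pick K=3 and continue ⇒ K=3.
Step 9. [col 4: H + K ≡ Z (mod 10)] in column 4 we have H+K≡Z with carry-in 1; given K=3, Z=4 and digits 1,2,3,4,5,6,7,9 already taken and all letters distinct, that pins H to 0. So H=0.
Step 10. [col 5: E + J ≡ I (mod 10)] column 5: given J=9, I=7, carry-in 0, and digits 0,1,2,3,4,5,6,7,9 already taken and all letters distinct, E+J≡I (mod 10) forces E=8. So E=8.

Answer: E=8, H=0, I=7, J=9, K=3, L=2, O=1, S=6, W=5, Z=4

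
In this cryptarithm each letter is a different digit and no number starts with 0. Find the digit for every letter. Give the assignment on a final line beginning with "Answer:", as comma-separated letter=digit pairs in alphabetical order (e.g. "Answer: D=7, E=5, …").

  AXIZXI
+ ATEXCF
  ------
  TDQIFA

Step 1. [col 1: I + F ≡ A (mod 10)] no forcing yet in column 1 (carry-in 0); I=9 is free and consistent — try it, so I=9.
Step 2. [col 1: I + F ≡ A (mod 10)] no forcing yet in column 1 (carry-in 0); A=3 is free and consistent — try it. So A=3.
Step 3. [col 1: I + F ≡ A (mod 10)] in column 1 we have I+F≡A with carry-in 0; given I=9, A=3 and digits 3,9 already taken and all letters distinct, that pins F to 4, so F=4.
Step 4. [col 2: X + C ≡ F (mod 10)] several values work for C in column 2 (X + C ≡ F (mod 10), carry-in 1); try C=5 ⇒ C=5.
Step 5. [col 2: X + C ≡ F (mod 10)] in column 2 we have X+C≡F with carry-in 1; given C=5, F=4 and digits 3,4,5,9 already taken and all letters distinct, that pins X to 8. So X=8.
Step 6. [col 3: Z + X ≡ I (mod 10)] column 3 reads Z+X+carry(1)=I with X=8, I=9; with digits 3,4,5,8,9 already taken and all letters distinct, the only value for Z is 0. So Z=0.
Step 7. [col 4: I + E ≡ Q (mod 10)] several values work for E in column 4 (I + E ≡ Q (mod 10), carry-in 0); try E=2, so E=2.
Step 8. [col 4: I + E ≡ Q (mod 10)] from column 4 (I=9, E=2, carry-in 0, digits 0,2,3,4,5,8,9 already taken and all letters distinct): Q must equal 1, so Q=1.
Step 9. [col 5: X + T ≡ D (mod 10)] column 5 reads X+T+carry(1)=D with X=8; with digits 0,1,2,3,4,5,8,9 already taken and all letters distinct, the only value for T is 7. So T=7.
Step 10. [col 5: X + T ≡ D (mod 10)] from column 5 (X=8, T=7, carry-in 1, digits 0,1,2,3,4,5,7,8,9 already taken and all letters distinct): D must equal 6 ⇒ D=6.

Answer: A=3, C=5, D=6, E=2, F=4, I=9, Q=1, T=7, X=8, Z=0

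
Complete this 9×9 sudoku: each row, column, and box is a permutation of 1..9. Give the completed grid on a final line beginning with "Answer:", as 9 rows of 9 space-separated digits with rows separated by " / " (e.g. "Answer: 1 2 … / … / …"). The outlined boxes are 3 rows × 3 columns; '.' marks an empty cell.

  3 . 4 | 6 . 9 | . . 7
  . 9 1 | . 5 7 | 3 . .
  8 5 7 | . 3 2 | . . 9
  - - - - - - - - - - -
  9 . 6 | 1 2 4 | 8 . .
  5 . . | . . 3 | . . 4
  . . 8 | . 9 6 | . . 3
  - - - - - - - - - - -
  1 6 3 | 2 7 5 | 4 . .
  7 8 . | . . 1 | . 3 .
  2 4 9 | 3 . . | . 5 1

Step 1. [r4c8∈{7}] r4c8 has the single candidate 7. So r4c8=7.
Step 2. [r1c2∈{2}] r1c2's peers cover all but 2, so r1c2=2.
Step 3. [r1c5∈{1,8}] col 5 places 1 nowhere but r1c5 ⇒ r1c5=1.
Step 4. [r2c4∈{4,8}] r2c4 is the only open cell in box 2 admitting 8. So r2c4=8.
Step 5. [r2c8∈{2,4,6}] across row 2, 4 lands solely at r2c8. So r2c8=4.
Step 6. [r7c8∈{8,9}] 9 has one home in row 7: r7c8, so r7c8=9.
Step 7. [r5c7∈{1,2,6,9}] across row 5, 9 lands solely at r5c7. So r5c7=9.
Step 8. [r5c8∈{1,2,6}] r5c8 is the only open cell in row 5 admitting 6 ⇒ r5c8=6.
Step 9. [r3c7∈{1,6}] row 3 places 6 nowhere but r3c7, so r3c7=6.
Step 10. [r6c7∈{1,2,5}] across col 7, 1 lands solely at r6c7. So r6c7=1.
Step 11. [r5c4∈{7}] nothing but 7 survives at r5c4 ⇒ r5c4=7.
Step 12. [r9c5∈{6,8}] row 9 places 6 nowhere but r9c5 ⇒ r9c5=6.
Step 13. [r8c9∈{2,6}] 6 has one home in row 8: r8c9 ⇒ r8c9=6.
Step 14. [r8c4∈{4,9}] row 8 places 9 nowhere but r8c4 ⇒ r8c4=9.
Step 15. [r5c2∈{1}] r5c2's peers cover all but 1, so r5c2=1.
Step 16. [r8c3∈{5}] only 5 remains possible at r8c3, so r8c3=5.
Step 17. [r5c5∈{8}] only 8 remains possible at r5c5 ⇒ r5c5=8.
Step 18. [r2c1∈{6}] only 6 remains possible at r2c1, so r2c1=6.
Step 19. [r4c9∈{5}] r4c9 is down to just 5, so r4c9=5.
Step 20. [r1c7∈{5}] r1c7's peers cover all but 5 ⇒ r1c7=5.
Step 21. [r4c2∈{3}] nothing but 3 survives at r4c2 ⇒ r4c2=3.
Step 22. [r1c8∈{8}] nothing but 8 survives at r1c8 ⇒ r1c8=8.
Step 23. [r6c2∈{7}] r6c2's peers cover all but 7. So r6c2=7.
Step 24. [r3c4∈{4}] r3c4 is down to just 4, so r3c4=4.
Step 25. [r3c8∈{1}] only 1 remains possible at r3c8 ⇒ r3c8=1.
Step 26. [r5c3∈{2}] r5c3 has the single candidate 2, so r5c3=2.
Step 27. [r8c5∈{4}] only 4 remains possible at r8c5. So r8c5=4.
Step 28. [r9c6∈{8}] nothing but 8 survives at r9c6. So r9c6=8.
Step 29. [r6c1∈{4}] r6c1's peers cover all but 4. So r6c1=4.
Step 30. [r6c4∈{5}] only 5 remains possible at r6c4. So r6c4=5.
Step 31. [r9c7∈{7}] r9c7 has the single candidate 7 ⇒ r9c7=7.
Step 32. [r2c9∈{2}] nothing but 2 survives at r2c9. So r2c9=2.
Step 33. [r8c7∈{2}] only 2 remains possible at r8c7 ⇒ r8c7=2.
Step 34. [r7c9∈{8}] r7c9's peers cover all but 8. So r7c9=8.
Step 35. [r6c8∈{2}] r6c8's peers cover all but 2. So r6c8=2.

Answer: 3 2 4 6 1 9 5 8 7 / 6 9 1 8 5 7 3 4 2 / 8 5 7 4 3 2 6 1 9 / 9 3 6 1 2 4 8 7 5 / 5 1 2 7 8 3 9 6 4 / 4 7 8 5 9 6 1 2 3 / 1 6 3 2 7 5 4 9 8 / 7 8 5 9 4 1 2 3 6 / 2 4 9 3 6 8 7 5 1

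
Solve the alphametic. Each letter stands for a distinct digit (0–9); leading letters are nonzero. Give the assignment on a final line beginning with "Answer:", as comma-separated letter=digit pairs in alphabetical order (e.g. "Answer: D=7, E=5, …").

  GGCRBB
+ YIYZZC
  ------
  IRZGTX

Step 1. [col 1: B + C ≡ X (mod 10)] no forcing yet in column 1 (carry-in 0); X=7 is free and consistent — try it. So X=7.
Step 2. [col 1: B + C ≡ X (mod 10)] column 1 (B + C ≡ X (mod 10), carry-in 0) doesn't pin B yet; pick B=6 and continue ⇒ B=6.
Step 3. [col 1: B + C ≡ X (mod 10)] from column 1 (B=6, X=7, carry-in 0, digits 6,7 already taken and all letters distinct): C must equal 1. So C=1.
Step 4. [col 2: B + Z ≡ T (mod 10)] column 2 (B + Z ≡ T (mod 10), carry-in 0) doesn't pin T yet; pick T=0 and continue ⇒ T=0.
Step 5. [col 2: B + Z ≡ T (mod 10)] column 2: given B=6, T=0, carry-in 0, and digits 0,1,6,7 already taken and all letters distinct, B+Z≡T (mod 10) forces Z=4. So Z=4.
Step 6. [col 3: R + Z ≡ G (mod 10)] R=8 is one option consistent with column 3 (R + Z ≡ G (mod 10), carry-in 1) — take it, so R=8.
Step 7. [col 3: R + Z ≡ G (mod 10)] column 3: given R=8, Z=4, carry-in 1, and digits 0,1,4,6,7,8 already taken and all letters distinct, R+Z≡G (mod 10) forces G=3. So G=3.
Step 8. [col 4: C + Y ≡ Z (mod 10)] in column 4 we have C+Y≡Z with carry-in 1; given C=1, Z=4 and digits 0,1,3,4,6,7,8 already taken and all letters distinct, that pins Y to 2. So Y=2.
Step 9. [col 5: G + I ≡ R (mod 10)] column 5: given G=3, R=8, carry-in 0, and digits 0,1,2,3,4,6,7,8 already taken and all letters distinct, G+I≡R (mod 10) forces I=5. So I=5.

Answer: B=6, C=1, G=3, I=5, R=8, T=0, X=7, Y=2, Z=4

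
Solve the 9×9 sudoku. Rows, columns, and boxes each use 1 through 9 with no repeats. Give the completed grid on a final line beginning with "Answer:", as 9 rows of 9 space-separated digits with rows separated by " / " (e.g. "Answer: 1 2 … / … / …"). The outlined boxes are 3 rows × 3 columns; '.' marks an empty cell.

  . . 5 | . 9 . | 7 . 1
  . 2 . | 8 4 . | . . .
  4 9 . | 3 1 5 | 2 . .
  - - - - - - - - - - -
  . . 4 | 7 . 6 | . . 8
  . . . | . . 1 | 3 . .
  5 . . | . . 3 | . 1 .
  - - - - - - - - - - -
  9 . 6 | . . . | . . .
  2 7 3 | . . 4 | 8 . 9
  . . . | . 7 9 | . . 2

Step 1. [r3c9∈{6}] only 6 remains possible at r3c9, so r3c9=6.
Step 2. [r9c8∈{3,4,5,6}] row 9 places 3 nowhere but r9c8. So r9c8=3.
Step 3. [r2c1∈{1,3,6,7}] across row 2, 6 lands solely at r2c1. So r2c1=6.
Step 4. [r5c1∈{7,8}] across col 1, 7 lands solely at r5c1. So r5c1=7.
Step 5. [r8c4∈{1,5,6}] in row 8, 1 fits only at r8c4 ⇒ r8c4=1.
Step 6. [r7c5∈{2,3,5,8}] 3 has one home in row 7: r7c5. So r7c5=3.
Step 7. [r8c5∈{5,6}] in col 5, 6 fits only at r8c5 ⇒ r8c5=6.
Step 8. [r8c8∈{5}] r8c8 has the single candidate 5 ⇒ r8c8=5.
Step 9. [r5c8∈{2,4,6,9}] across col 8, 6 lands solely at r5c8. So r5c8=6.
Step 10. [r5c2∈{8}] nothing but 8 survives at r5c2. So r5c2=8.
Step 11. [r9c4∈{5}] only 5 remains possible at r9c4. So r9c4=5.
Step 12. [r7c4∈{2}] r7c4's peers cover all but 2 ⇒ r7c4=2.
Step 13. [r6c9∈{4,7}] in row 6, 7 fits only at r6c9 ⇒ r6c9=7.
Step 14. [r7c9∈{4}] r7c9's peers cover all but 4 ⇒ r7c9=4.
Step 15. [r5c9∈{5}] r5c9's peers cover all but 5. So r5c9=5.
Step 16. [r5c5∈{2}] only 2 remains possible at r5c5. So r5c5=2.
Step 17. [r4c7∈{9}] r4c7 is down to just 9, so r4c7=9.
Step 18. [r7c7∈{1}] r7c7 is down to just 1, so r7c7=1.
Step 19. [r5c3∈{9}] r5c3 has the single candidate 9 ⇒ r5c3=9.
Step 20. [r1c2∈{3}] only 3 remains possible at r1c2 ⇒ r1c2=3.
Step 21. [r1c1∈{8}] only 8 remains possible at r1c1, so r1c1=8.
Step 22. [r9c1∈{1}] r9c1 has the single candidate 1. So r9c1=1.
Step 23. [r6c4∈{4,9}] 9 has one home in row 6: r6c4, so r6c4=9.
Step 24. [r2c3∈{1,7}] 1 has one home in row 2: r2c3 ⇒ r2c3=1.
Step 25. [r6c7∈{4}] nothing but 4 survives at r6c7. So r6c7=4.
Step 26. [r2c6∈{7}] nothing but 7 survives at r2c6. So r2c6=7.
Step 27. [r5c4∈{4}] only 4 remains possible at r5c4 ⇒ r5c4=4.
Step 28. [r7c6∈{8}] r7c6 has the single candidate 8, so r7c6=8.
Step 29. [r9c7∈{6}] only 6 remains possible at r9c7 ⇒ r9c7=6.
Step 30. [r4c5∈{5}] r4c5's peers cover all but 5. So r4c5=5.
Step 31. [r1c6∈{2}] only 2 remains possible at r1c6, so r1c6=2.
Step 32. [r3c3∈{7}] only 7 remains possible at r3c3. So r3c3=7.
Step 33. [r2c8∈{9}] nothing but 9 survives at r2c8. So r2c8=9.
Step 34. [r4c1∈{3}] only 3 remains possible at r4c1, so r4c1=3.
Step 35. [r6c3∈{2}] r6c3 is down to just 2, so r6c3=2.
Step 36. [r4c8∈{2}] r4c8 has the single candidate 2 ⇒ r4c8=2.
Step 37. [r9c3∈{8}] only 8 remains possible at r9c3 ⇒ r9c3=8.
Step 38. [r6c5∈{8}] only 8 remains possible at r6c5, so r6c5=8.
Step 39. [r4c2∈{1}] r4c2 has the single candidate 1. So r4c2=1.
Step 40. [r1c8∈{4}] nothing but 4 survives at r1c8 ⇒ r1c8=4.
Step 41. [r7c2∈{5}] r7c2's peers cover all but 5 ⇒ r7c2=5.
Step 42. [r3c8∈{8}] nothing but 8 survives at r3c8 ⇒ r3c8=8.
Step 43. [r1c4∈{6}] r1c4 is down to just 6, so r1c4=6.
Step 44. [r7c8∈{7}] r7c8 has the single candidate 7, so r7c8=7.
Step 45. [r6c2∈{6}] r6c2 is down to just 6, so r6c2=6.
Step 46. [r9c2∈{4}] nothing but 4 survives at r9c2. So r9c2=4.
Step 47. [r2c7∈{5}] r2c7 is down to just 5. So r2c7=5.
Step 48. [r2c9∈{3}] only 3 remains possible at r2c9, so r2c9=3.

Answer: 8 3 5 6 9 2 7 4 1 / 6 2 1 8 4 7 5 9 3 / 4 9 7 3 1 5 2 8 6 / 3 1 4 7 5 6 9 2 8 / 7 8 9 4 2 1 3 6 5 / 5 6 2 9 8 3 4 1 7 / 9 5 6 2 3 8 1 7 4 / 2 7 3 1 6 4 8 5 9 / 1 4 8 5 7 9 6 3 2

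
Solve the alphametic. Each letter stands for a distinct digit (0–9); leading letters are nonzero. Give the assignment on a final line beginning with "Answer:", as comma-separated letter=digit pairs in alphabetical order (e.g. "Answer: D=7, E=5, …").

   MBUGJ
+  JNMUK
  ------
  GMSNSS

Step 1. [col 1: J + K ≡ S (mod 10)] no forcing yet in column 1 (carry-in 0); S=5 is free and consistent — try it ⇒ S=5.
Step 2. [col 1: J + K ≡ S (mod 10)] several values work for K in column 1 (J + K ≡ S (mod 10), carry-in 0); try K=6, so K=6.
Step 3. [G] the sum has 6 digits but both addends have 5; that extra leading digit G is the final carry, namely 1 ⇒ G=1.
Step 4. [col 1: J + K ≡ S (mod 10)] in column 1 we have J+K≡S with carry-in 0; given K=6, S=5 and digits 1,5,6 already taken and all letters distinct, that pins J to 9, so J=9.
Step 5. [col 2: G + U ≡ S (mod 10)] in column 2 we have G+U≡S with carry-in 1; given G=1, S=5 and digits 1,5,6,9 already taken and all letters distinct, that pins U to 3. So U=3.
Step 6. [col 3: U + M ≡ N (mod 10)] M=4 is one option consistent with column 3 (U + M ≡ N (mod 10), carry-in 0) — take it, so M=4.
Step 7. [col 3: U + M ≡ N (mod 10)] column 3 reads U+M+carry(0)=N with U=3, M=4; with digits 1,3,4,5,6,9 already taken and all letters distinct, the only value for N is 7, so N=7.
Step 8. [col 4: B + N ≡ S (mod 10)] column 4: given N=7, S=5, carry-in 0, and digits 1,3,4,5,6,7,9 already taken and all letters distinct, B+N≡S (mod 10) forces B=8 ⇒ B=8.

Answer: B=8, G=1, J=9, K=6, M=4, N=7, S=5, U=3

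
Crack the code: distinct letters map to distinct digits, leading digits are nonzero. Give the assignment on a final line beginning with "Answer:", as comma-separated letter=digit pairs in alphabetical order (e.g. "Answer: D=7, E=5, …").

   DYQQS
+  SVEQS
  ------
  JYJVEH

Step 1. [col 1: S + S ≡ H (mod 10)] several values work for S in column 1 (S + S ≡ H (mod 10), carry-in 0); try S=4 ⇒ S=4.
Step 2. [J] the sum has 6 digits but both addends have 5; that extra leading digit J is the final carry, namely 1, so J=1.
Step 3. [col 1: S + S ≡ H (mod 10)] column 1 reads S+S+carry(0)=H with S=4; with digits 1,4 already taken and all letters distinct, the only value for H is 8 ⇒ H=8.
Step 4. [col 2: Q + Q ≡ E (mod 10)] several values work for E in column 2 (Q + Q ≡ E (mod 10), carry-in 0); try E=6 ⇒ E=6.
Step 5. [col 2: Q + Q ≡ E (mod 10)] from column 2 (E=6, carry-in 0, digits 1,4,6,8 already taken and all letters distinct): Q must equal 3, so Q=3.
Step 6. [col 3: Q + E ≡ V (mod 10)] from column 3 (Q=3, E=6, carry-in 0, digits 1,3,4,6,8 already taken and all letters distinct): V must equal 9. So V=9.
Step 7. [col 4: Y + V ≡ J (mod 10)] column 4 reads Y+V+carry(0)=J with V=9, J=1; with digits 1,3,4,6,8,9 already taken and all letters distinct, the only value for Y is 2 ⇒ Y=2.
Step 8. [col 5: D + S ≡ Y (mod 10)] in column 5 we have D+S≡Y with carry-in 1; given S=4, Y=2 and digits 1,2,3,4,6,8,9 already taken and all letters distinct, that pins D to 7. So D=7.

Answer: D=7, E=6, H=8, J=1, Q=3, S=4, V=9, Y=2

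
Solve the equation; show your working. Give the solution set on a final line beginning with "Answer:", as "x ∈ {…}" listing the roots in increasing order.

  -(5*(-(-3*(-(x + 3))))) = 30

Step 1. [-(5*(-(-3*(-(x + 3))))) = 30] leading − — multiply by −1. So neg: 5*(-(-3*(-(x + 3)))) = -30.
Step 2. [5*(-(-3*(-(x + 3)))) = -30] divide by the outer 5, so div: -(-3*(-(x + 3))) = -6.
Step 3. [-(-3*(-(x + 3))) = -6] LHS negated; negate both sides, so neg: -3*(-(x + 3)) = 6.
Step 4. [-3*(-(x + 3)) = 6] LHS = -3·(…); ÷-3 both sides, so div: -(x + 3) = -2.
Step 5. [-(x + 3) = -2] LHS negated; negate both sides. So neg: x + 3 = 2.
Step 6. [x + 3 = 2] 3 comes off first (subtract 3). So sub: x = -1.

Answer: x ∈ {-1}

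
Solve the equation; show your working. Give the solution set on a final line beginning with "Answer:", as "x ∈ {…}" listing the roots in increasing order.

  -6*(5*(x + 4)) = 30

Step 1. [-6*(5*(x + 4)) = 30] divide by the outer -6, so div: 5*(x + 4) = -5.
Step 2. [5*(x + 4) = -5] 5·(inner) — divide through by 5, so div: x + 4 = -1.
Step 3. [x + 4 = -1] subtract 4: x sits inside (… + 4), so sub: x = -5.

Answer: x ∈ {-5}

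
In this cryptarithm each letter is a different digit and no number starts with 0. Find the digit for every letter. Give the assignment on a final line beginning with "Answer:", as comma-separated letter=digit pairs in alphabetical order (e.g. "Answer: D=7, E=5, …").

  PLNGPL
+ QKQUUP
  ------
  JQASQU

Step 1. [col 1: L + P ≡ U (mod 10)] U=5 is one option consistent with column 1 (L + P ≡ U (mod 10), carry-in 0) — take it. So U=5.
Step 2. [col 1: L + P ≡ U (mod 10)] no forcing yet in column 1 (carry-in 0); P=2 is free and consistent — try it ⇒ P=2.
Step 3. [col 1: L + P ≡ U (mod 10)] from column 1 (P=2, U=5, carry-in 0, digits 2,5 already taken and all letters distinct): L must equal 3 ⇒ L=3.
Step 4. [col 2: P + U ≡ Q (mod 10)] from column 2 (P=2, U=5, carry-in 0, digits 2,3,5 already taken and all letters distinct): Q must equal 7, so Q=7.
Step 5. [col 3: G + U ≡ S (mod 10)] S=1 is one option consistent with column 3 (G + U ≡ S (mod 10), carry-in 0) — take it, so S=1.
Step 6. [col 3: G + U ≡ S (mod 10)] column 3: given U=5, S=1, carry-in 0, and digits 1,2,3,5,7 already taken and all letters distinct, G+U≡S (mod 10) forces G=6 ⇒ G=6.
Step 7. [col 4: N + Q ≡ A (mod 10)] from column 4 (Q=7, carry-in 1, digits 1,2,3,5,6,7 already taken and all letters distinct): N must equal 0. So N=0.
Step 8. [col 4: N + Q ≡ A (mod 10)] column 4: given N=0, Q=7, carry-in 1, and digits 0,1,2,3,5,6,7 already taken and all letters distinct, N+Q≡A (mod 10) forces A=8. So A=8.
Step 9. [col 5: L + K ≡ Q (mod 10)] from column 5 (L=3, Q=7, carry-in 0, digits 0,1,2,3,5,6,7,8 already taken and all letters distinct): K must equal 4. So K=4.
Step 10. [col 6: P + Q ≡ J (mod 10)] column 6: given P=2, Q=7, carry-in 0, and digits 0,1,2,3,4,5,6,7,8 already taken and all letters distinct, P+Q≡J (mod 10) forces J=9 ⇒ J=9.

Answer: A=8, G=6, J=9, K=4, L=3, N=0, P=2, Q=7, S=1, U=5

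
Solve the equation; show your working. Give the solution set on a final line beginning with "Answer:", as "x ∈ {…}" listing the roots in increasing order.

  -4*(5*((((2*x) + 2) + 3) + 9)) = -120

Step 1. [-4*(5*((((2*x) + 2) + 3) + 9)) = -120] LHS = -4·(…); ÷-4 both sides. So div: 5*((((2*x) + 2) + 3) + 9) = 30.
Step 2. [5*((((2*x) + 2) + 3) + 9) = 30] 5 out front; divide by 5. So div: (((2*x) + 2) + 3) + 9 = 6.
Step 3. [(((2*x) + 2) + 3) + 9 = 6] +9 is outermost — subtract 9 both sides, so sub: ((2*x) + 2) + 3 = -3.
Step 4. [((2*x) + 2) + 3 = -3] 3 comes off first (subtract 3). So sub: (2*x) + 2 = -6.
Step 5. [(2*x) + 2 = -6] 2 divides every term; factor it out. So factor: x + 1 = -3.
Step 6. [x + 1 = -3] peel the +1: subtract 1 from each side. So sub: x = -4.

Answer: x ∈ {-4}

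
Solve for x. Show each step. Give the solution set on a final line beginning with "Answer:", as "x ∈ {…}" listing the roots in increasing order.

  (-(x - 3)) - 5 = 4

Step 1. [(-(x - 3)) - 5 = 4] 5 comes off first (add 5) ⇒ sub: -(x - 3) = 9.
Step 2. [-(x - 3) = 9] flip signs both sides. So neg: x - 3 = -9.
Step 3. [x - 3 = -9] add 3: x sits inside (… - 3), so sub: x = -6.

Answer: x ∈ {-6}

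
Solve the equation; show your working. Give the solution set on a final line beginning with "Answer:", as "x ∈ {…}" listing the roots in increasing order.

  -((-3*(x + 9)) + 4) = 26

Step 1. [-((-3*(x + 9)) + 4) = 26] LHS negated; negate both sides ⇒ neg: (-3*(x + 9)) + 4 = -26.
Step 2. [(-3*(x + 9)) + 4 = -26] peel the +4: subtract 4 from each side ⇒ sub: -3*(x + 9) = -30.
Step 3. [-3*(x + 9) = -30] -3 out front; divide by -3. So div: x + 9 = 10.
Step 4. [x + 9 = 10] the outer +9 inverts by subtracting 9 ⇒ sub: x = 1.

Answer: x ∈ {1}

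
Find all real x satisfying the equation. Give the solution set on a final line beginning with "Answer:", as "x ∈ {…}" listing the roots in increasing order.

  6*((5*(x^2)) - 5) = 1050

Step 1. [6*((5*(x^2)) - 5) = 1050] 6·(inner) — divide through by 6 ⇒ div: (5*(x^2)) - 5 = 175.
Step 2. [(5*(x^2)) - 5 = 175] add 5: x sits inside (… - 5), so sub: 5*(x^2) = 180.
Step 3. [5*(x^2) = 180] LHS = 5·(…); ÷5 both sides, so div: x^2 = 36.
Step 4. [x^2 = 36] 36 ≥ 0, LHS is (·)² — take ±√ ⇒ sqrt: x = 6 or -6.

Answer: x ∈ {-6, 6}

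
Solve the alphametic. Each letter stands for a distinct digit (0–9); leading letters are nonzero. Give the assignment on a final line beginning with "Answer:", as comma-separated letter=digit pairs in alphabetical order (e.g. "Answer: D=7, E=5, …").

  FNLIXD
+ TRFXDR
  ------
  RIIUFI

Step 1. [col 1: D + R ≡ I (mod 10)] column 1 (D + R ≡ I (mod 10), carry-in 0) doesn't pin R yet; pick R=6 and continue. So R=6.
Step 2. [col 1: D + R ≡ I (mod 10)] I=1 is one option consistent with column 1 (D + R ≡ I (mod 10), carry-in 0) — take it ⇒ I=1.
Step 3. [col 1: D + R ≡ I (mod 10)] column 1 reads D+R+carry(0)=I with R=6, I=1; with digits 1,6 already taken and all letters distinct, the only value for D is 5, so D=5.
Step 4. [col 2: X + D ≡ F (mod 10)] no forcing yet in column 2 (carry-in 1); F=3 is free and consistent — try it. So F=3.
Step 5. [col 2: X + D ≡ F (mod 10)] column 2: given D=5, F=3, carry-in 1, and digits 1,3,5,6 already taken and all letters distinct, X+D≡F (mod 10) forces X=7, so X=7.
Step 6. [col 3: I + X ≡ U (mod 10)] column 3 reads I+X+carry(1)=U with I=1, X=7; with digits 1,3,5,6,7 already taken and all letters distinct, the only value for U is 9. So U=9.
Step 7. [col 4: L + F ≡ I (mod 10)] in column 4 we have L+F≡I with carry-in 0; given F=3, I=1 and digits 1,3,5,6,7,9 already taken and all letters distinct, that pins L to 8 ⇒ L=8.
Step 8. [col 5: N + R ≡ I (mod 10)] column 5 reads N+R+carry(1)=I with R=6, I=1; with digits 1,3,5,6,7,8,9 already taken and all letters distinct, the only value for N is 4 ⇒ N=4.
Step 9. [col 6: F + T ≡ R (mod 10)] in column 6 we have F+T≡R with carry-in 1; given F=3, R=6 and digits 1,3,4,5,6,7,8,9 already taken and all letters distinct, that pins T to 2 ⇒ T=2.

Answer: D=5, F=3, I=1, L=8, N=4, R=6, T=2, U=9, X=7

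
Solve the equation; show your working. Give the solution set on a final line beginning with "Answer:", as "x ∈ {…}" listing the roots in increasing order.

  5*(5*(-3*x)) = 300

Step 1. [5*(5*(-3*x)) = 300] LHS = 5·(…); ÷5 both sides. So div: 5*(-3*x) = 60.
Step 2. [5*(-3*x) = 60] leading coefficient 5: divide by 5, so div: -3*x = 12.
Step 3. [-3*x = 12] divide by the outer -3. So div: x = -4.

Answer: x ∈ {-4}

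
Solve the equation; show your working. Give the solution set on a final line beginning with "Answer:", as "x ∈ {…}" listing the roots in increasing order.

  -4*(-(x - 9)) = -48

Step 1. [-4*(-(x - 9)) = -48] -4·(inner) — divide through by -4. So div: -(x - 9) = 12.
Step 2. [-(x - 9) = 12] leading − — multiply by −1, so neg: x - 9 = -12.
Step 3. [x - 9 = -12] peel the -9: add 9 from each side. So sub: x = -3.

Answer: x ∈ {-3}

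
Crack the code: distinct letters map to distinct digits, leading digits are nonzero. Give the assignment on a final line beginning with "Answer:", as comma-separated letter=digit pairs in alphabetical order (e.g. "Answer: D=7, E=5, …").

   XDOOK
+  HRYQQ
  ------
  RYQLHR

Step 1. [col 1: K + Q ≡ R (mod 10)] several values work for Q in column 1 (K + Q ≡ R (mod 10), carry-in 0); try Q=7, so Q=7.
Step 2. [col 1: K + Q ≡ R (mod 10)] several values work for R in column 1 (K + Q ≡ R (mod 10), carry-in 0); try R=1. So R=1.
Step 3. [col 1: K + Q ≡ R (mod 10)] column 1: given Q=7, R=1, carry-in 0, and digits 1,7 already taken and all letters distinct, K+Q≡R (mod 10) forces K=4 ⇒ K=4.
Step 4. [col 2: O + Q ≡ H (mod 10)] column 2 (O + Q ≡ H (mod 10), carry-in 1) doesn't pin O yet; pick O=5 and continue, so O=5.
Step 5. [col 2: O + Q ≡ H (mod 10)] from column 2 (O=5, Q=7, carry-in 1, digits 1,4,5,7 already taken and all letters distinct): H must equal 3. So H=3.
Step 6. [col 3: O + Y ≡ L (mod 10)] several values work for L in column 3 (O + Y ≡ L (mod 10), carry-in 1); try L=8, so L=8.
Step 7. [col 3: O + Y ≡ L (mod 10)] column 3: given O=5, L=8, carry-in 1, and digits 1,3,4,5,7,8 already taken and all letters distinct, O+Y≡L (mod 10) forces Y=2, so Y=2.
Step 8. [col 4: D + R ≡ Q (mod 10)] column 4 reads D+R+carry(0)=Q with R=1, Q=7; with digits 1,2,3,4,5,7,8 already taken and all letters distinct, the only value for D is 6, so D=6.
Step 9. [col 5: X + H ≡ Y (mod 10)] column 5 reads X+H+carry(0)=Y with H=3, Y=2; with digits 1,2,3,4,5,6,7,8 already taken and all letters distinct, the only value for X is 9, so X=9.

Answer: D=6, H=3, K=4, L=8, O=5, Q=7, R=1, X=9, Y=2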